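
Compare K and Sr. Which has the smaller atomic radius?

K is in period 4, group 1; Sr is in period 5, group 2.
Across a period the added protons contract the valence shell; down a group each new principal shell makes the atom larger.
A diagonal step moves right (one effect) and down (the opposite effect) at once.
K > Sr: period and group pull opposite ways; the across-period shift dominates (196 vs 185 pm).
For reference (pm): K 196, Sr 185.
So Sr has the smaller atomic radius (Sr < K).

Sr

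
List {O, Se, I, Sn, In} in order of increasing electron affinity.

EA tends to increase across a period and decrease down a group, though the pattern is less regular than for IE or radius.
Here both period and group differ, so the two effects have to be weighed against each other.
Sn > In: both are in period 5; the period trend gives Sn the larger value.
O > Sn: both effects reinforce here, so O is clearly the higher of the two.
Se > O: this pair runs against the simple trend — see the exception note.
I > Se: the two effects oppose for this pair; the across-period effect wins (295 vs 195 kJ/mol).
Note the exception: Se has a higher electron affinity than O, contrary to the simple trend — O's compact 2p subshell gives strong electron–electron repulsion on the added electron.
For reference (kJ/mol): O 141, Se 195, In 29, Sn 107, I 295.
So from lowest to highest: In < Sn < O < Se < I.

In, Sn, O, Se, I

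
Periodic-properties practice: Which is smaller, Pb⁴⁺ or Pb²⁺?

Pb⁴⁺

Both ions have Z = 82 protons, but Pb⁴⁺ has lost more electrons, so its remaining electrons feel a larger effective nuclear charge per electron and are pulled in more tightly.
Higher positive charge → smaller ion, so Pb²⁺ > Pb⁴⁺.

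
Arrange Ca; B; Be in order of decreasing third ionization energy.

Be > Ca > B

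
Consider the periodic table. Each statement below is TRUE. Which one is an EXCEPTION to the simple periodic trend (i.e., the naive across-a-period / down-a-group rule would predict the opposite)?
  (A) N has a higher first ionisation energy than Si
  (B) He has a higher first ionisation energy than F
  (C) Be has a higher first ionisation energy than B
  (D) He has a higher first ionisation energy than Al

The general trend: first ionisation energy increases across a period and decreases down a group.
(A) N (period 2, group 15) vs Si (period 3, group 14): the stated order agrees with the simple trend.
(B) He (period 1, group 18) vs F (period 2, group 17): the stated order agrees with the simple trend.
(C) Be (period 2, group 2) vs B (period 2, group 13): the stated order contradicts the simple trend.
(D) He (period 1, group 18) vs Al (period 3, group 13): the stated order agrees with the simple trend.
The exception is (C): removing B's lone 2p electron is easier than breaking Be's filled 2s².

(C)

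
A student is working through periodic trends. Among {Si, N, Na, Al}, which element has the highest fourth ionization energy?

Al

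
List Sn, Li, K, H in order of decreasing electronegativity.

H > Sn > Li > K

H is in period 1, group 1; Li is in period 2, group 1; K is in period 4, group 1; Sn is in period 5, group 14.
Atoms toward the upper right of the periodic table pull bonding electrons most strongly.
Here both period and group differ, so the two effects have to be weighed against each other.
Li > K: Li sits above K in group 1, so the down-group effect alone puts Li higher.
Sn > Li: the two effects oppose for this pair; the across-period effect wins (1.96 vs 0.98).
H > Sn: the two effects oppose for this pair; the down-group effect wins (2.20 vs 1.96).
For reference (Pauling): H 2.20, Li 0.98, K 0.82, Sn 1.96.
So from highest to lowest: H > Sn > Li > K.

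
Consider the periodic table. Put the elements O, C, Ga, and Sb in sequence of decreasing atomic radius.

C is in period 2, group 14; O is in period 2, group 16; Ga is in period 4, group 13; Sb is in period 5, group 15.
Across a period the added protons contract the valence shell; down a group each new principal shell makes the atom larger.
These span different periods and groups, so the two trends combine.
C > O: C lies to the left of O in period 2, so the across-period effect alone puts C larger.
Ga > C: relative to C, both the across-period and down-group shifts push Ga's atomic radius up.
Sb > Ga: the two effects oppose for this pair; the down-group effect wins (140 vs 124 pm).
Tabulated atomic radius (pm): C 75, O 63, Ga 124, Sb 140.
So from largest to smallest: Sb > Ga > C > O.

Sb, Ga, C, O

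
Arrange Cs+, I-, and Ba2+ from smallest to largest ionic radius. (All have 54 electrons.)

Ba2+ < Cs+ < I-

All of these have 54 electrons, so size is governed by nuclear charge alone: the more protons, the stronger the pull on the same electron cloud, and the smaller the ion.
Nuclear charges: Ba2+ (Z=56), Cs+ (Z=55), I- (Z=53).
Smallest to largest: Ba2+ < Cs+ < I-.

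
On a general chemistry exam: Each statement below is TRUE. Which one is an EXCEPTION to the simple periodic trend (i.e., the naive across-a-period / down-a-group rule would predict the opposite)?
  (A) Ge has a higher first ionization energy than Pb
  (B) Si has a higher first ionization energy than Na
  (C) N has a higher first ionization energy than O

(C)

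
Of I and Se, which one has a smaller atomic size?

Se

Radius decreases left→right (rising Z_eff, same n) and increases top→bottom (higher n).
A diagonal step moves right (one effect) and down (the opposite effect) at once.
I > Se: period and group pull opposite ways; the down-group shift dominates (133 vs 116 pm).
Approximate values (pm): Se 116, I 133.
So Se has the smaller atomic size (Se < I).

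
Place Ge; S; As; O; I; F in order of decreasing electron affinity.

O is in period 2, group 16; F is in period 2, group 17; S is in period 3, group 16; Ge is in period 4, group 14; As is in period 4, group 15; I is in period 5, group 17.
Electron affinity generally becomes more exothermic across a period toward the halogens and less exothermic down a group.
Neither a single period nor a single group — weigh both effects.
Ge > As: this pair runs against the simple trend — see the exception note.
O > Ge: relative to Ge, both the across-period and down-group shifts push O's electron affinity up.
S > O: this pair runs against the simple trend — see the exception note.
I > S: period and group pull opposite ways; the across-period shift dominates (295 vs 200 kJ/mol).
F > I: they share group 17; the group trend gives F the larger value.
Note the exception: Ge has a higher electron affinity than As, contrary to the simple trend — adding an electron to As's half-filled 4p³ is unfavourable, so Ge (4p²) has the more exothermic EA.
Note the exception: S has a higher electron affinity than O, contrary to the simple trend — the compact 2p subshell of O repels the added electron more than S's larger 3p does.
Tabulated electron affinity (kJ/mol): O 141, F 328, S 200, Ge 119, As 78, I 295.
So from highest to lowest: F > I > S > O > Ge > As.

F, I, S, O, Ge, As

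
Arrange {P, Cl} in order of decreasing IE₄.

The fourth ionization energy removes an electron from the +3 ion. For each element: P³⁺ still has 2 valence electrons; Cl³⁺ still has 4 valence electrons.
All are still removing valence electrons, so compare the +3 ions as you would atoms: IE_4 generally rises across a period (higher Z_eff) and falls down a group (larger shell), subject to the usual subshell exceptions.
Valence configurations: P³⁺ [Ne]3s², Cl³⁺ [Ne]3s²3p².
The numbers (kJ/mol): P 4964, Cl 5159.
Putting it together, IE_4: P < Cl.

Cl > P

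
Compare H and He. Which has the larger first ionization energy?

IE₁ increases left→right with effective nuclear charge and decreases top→bottom as the valence shell moves farther out.
All lie in period 1, so first ionization energy increases left to right.
So He has the larger first ionization energy (He > H).

He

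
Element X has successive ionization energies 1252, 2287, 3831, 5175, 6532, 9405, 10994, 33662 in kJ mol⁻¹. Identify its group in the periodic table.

Group 17

Look for the largest jump between consecutive ionization energies: IE8/IE7 ≈ 3.1, far larger than any earlier ratio.
That jump marks the point where a core electron is being removed. So the atom has 7 valence electrons.
A main-group element with 7 valence electrons is in group 17.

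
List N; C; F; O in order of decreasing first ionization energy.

F > N > O > C

C is in period 2, group 14; N is in period 2, group 15; O is in period 2, group 16; F is in period 2, group 17.
First ionization energy rises across a period (greater Z_eff holds electrons more tightly) and falls down a group (valence electrons are farther from the nucleus).
All lie in period 2; the across-period trend (first ionization energy increases left to right) applies, with the exception below.
Note the exception: N has a higher first ionization energy than O, contrary to the simple trend — pairing an electron in O's 2p⁴ costs repulsion energy, so O ionizes more easily than half-filled N (2p³).
Approximate values (kJ/mol): C 1086, N 1402, O 1314, F 1681.
So from highest to lowest: F > N > O > C.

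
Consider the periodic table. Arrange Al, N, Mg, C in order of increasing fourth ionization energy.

IE_4 is the cost of taking one more electron from the +3 cation: Al³⁺ is the bare [Ne] core; N³⁺ still has 2 valence electrons; Mg³⁺ is already 1 electron into the core; C³⁺ still has 1 valence electron.
Core electrons are held far more tightly than valence electrons, so Mg and Al top the IE_4 order.
Valence configurations: N³⁺ [He]2s², C³⁺ [He]2s¹.
The numbers (kJ/mol): Al 11577, N 7475, Mg 10543, C 6223.
So the fourth ionization energies run C < N < Mg < Al.

C, N, Mg, Al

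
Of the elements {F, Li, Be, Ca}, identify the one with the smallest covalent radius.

F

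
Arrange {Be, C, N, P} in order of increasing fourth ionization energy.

P < C < N < Be

IE_4 is the cost of taking one more electron from the +3 cation: Be³⁺ is already 1 electron into the core; C³⁺ still has 1 valence electron; N³⁺ still has 2 valence electrons; P³⁺ still has 2 valence electrons.
Breaking into a closed-shell core is much more expensive than removing a leftover valence electron — Be has the largest IE_4 here.
Valence configurations: C³⁺ [He]2s¹, N³⁺ [He]2s², P³⁺ [Ne]3s².
Approximate IE_4 values (kJ/mol): Be 21007, C 6223, N 7475, P 4964.
Putting it together, IE_4: P < C < N < Be.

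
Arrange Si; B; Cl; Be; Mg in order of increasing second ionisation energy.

Mg, Si, Be, Cl, B

The second ionization energy removes an electron from the +1 ion. For each element: Si⁺ still has 3 valence electrons; B⁺ still has 2 valence electrons; Cl⁺ still has 6 valence electrons; Be⁺ still has 1 valence electron; Mg⁺ still has 1 valence electron.
All are still removing valence electrons, so compare the +1 ions as you would atoms: IE_2 generally rises across a period (higher Z_eff) and falls down a group (larger shell), subject to the usual subshell exceptions.
Valence configurations: Si⁺ [Ne]3s²3p¹, B⁺ [He]2s², Cl⁺ [Ne]3s²3p⁴, Be⁺ [He]2s¹, Mg⁺ [Ne]3s¹.
Approximate IE_2 values (kJ/mol): Si 1577, B 2427, Cl 2298, Be 1757, Mg 1451.
Overall IE_2 order: Mg < Si < Be < Cl < B.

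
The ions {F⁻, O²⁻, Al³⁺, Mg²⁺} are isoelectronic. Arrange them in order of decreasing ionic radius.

All of these have 10 electrons, so size is governed by nuclear charge alone: the more protons, the stronger the pull on the same electron cloud, and the smaller the ion.
Nuclear charges: Al³⁺ (Z=13), Mg²⁺ (Z=12), F⁻ (Z=9), O²⁻ (Z=8).
Largest to smallest: O²⁻ > F⁻ > Mg²⁺ > Al³⁺.

O²⁻, F⁻, Mg²⁺, Al³⁺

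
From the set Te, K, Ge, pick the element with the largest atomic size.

K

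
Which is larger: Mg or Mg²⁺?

Forming Mg²⁺ removes 2 electrons from Mg. Fewer electrons for the same nuclear charge means less shielding and a higher Z_eff on the remaining electrons, and for main-group metals the entire outer shell is lost.
A cation is smaller than its parent atom: Mg²⁺ < Mg.

Mg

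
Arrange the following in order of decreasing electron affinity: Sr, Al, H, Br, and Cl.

Cl, Br, H, Al, Sr

H is in period 1, group 1; Al is in period 3, group 13; Cl is in period 3, group 17; Br is in period 4, group 17; Sr is in period 5, group 2.
Electron affinity generally becomes more exothermic across a period toward the halogens and less exothermic down a group.
Here both period and group differ, so the two effects have to be weighed against each other.
Al > Sr: relative to Sr, both the across-period and down-group shifts push Al's electron affinity up.
H > Al: the two effects oppose for this pair; the down-group effect wins (73 vs 42 kJ/mol).
Br > H: the two effects oppose for this pair; the across-period effect wins (325 vs 73 kJ/mol).
Cl > Br: Cl sits above Br in group 17, so the down-group effect alone puts Cl higher.
For reference (kJ/mol): H 73, Al 42, Cl 349, Br 325, Sr 5.
So from highest to lowest: Cl > Br > H > Al > Sr.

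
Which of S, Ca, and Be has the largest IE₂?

S

The second ionization energy removes an electron from the +1 ion. For each element: S⁺ still has 5 valence electrons; Ca⁺ still has 1 valence electron; Be⁺ still has 1 valence electron.
All are still removing valence electrons, so compare the +1 ions as you would atoms: IE_2 generally rises across a period (higher Z_eff) and falls down a group (larger shell), subject to the usual subshell exceptions.
Valence configurations: S⁺ [Ne]3s²3p³, Ca⁺ [Ar]4s¹, Be⁺ [He]2s¹.
Tabulated IE_2 (kJ/mol): S 2252, Ca 1145, Be 1757.
Putting it together, IE_2: Ca < Be < S.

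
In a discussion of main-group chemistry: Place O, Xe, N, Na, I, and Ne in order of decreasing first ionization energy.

Ne > N > O > Xe > I > Na

Across a period the outer electron is held more tightly (higher IE₁); down a group it sits in a higher shell, more shielded, and comes off more easily.
Here both period and group differ, so the two effects have to be weighed against each other.
I > Na: period and group pull opposite ways; the across-period shift dominates (1008 vs 496 kJ/mol).
Xe > I: Xe lies to the right of I in period 5, so the across-period effect alone puts Xe higher.
O > Xe: period and group pull opposite ways; the down-group shift dominates (1314 vs 1170 kJ/mol).
N > O: this pair runs against the simple trend — see the exception note.
Ne > N: Ne lies to the right of N in period 2, so the across-period effect alone puts Ne higher.
Note the exception: N has a higher first ionization energy than O, contrary to the simple trend — pairing an electron in O's 2p⁴ costs repulsion energy, so O ionizes more easily than half-filled N (2p³).
Tabulated first ionization energy (kJ/mol): N 1402, O 1314, Ne 2081, Na 496, I 1008, Xe 1170.
So from highest to lowest: Ne > N > O > Xe > I > Na.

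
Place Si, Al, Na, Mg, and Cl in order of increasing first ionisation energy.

Na, Al, Mg, Si, Cl

Na is in period 3, group 1; Mg is in period 3, group 2; Al is in period 3, group 13; Si is in period 3, group 14; Cl is in period 3, group 17.
IE₁ increases left→right with effective nuclear charge and decreases top→bottom as the valence shell moves farther out.
All lie in period 3; the across-period trend (first ionization energy increases left to right) applies, with the exception below.
Note the exception: Mg has a higher first ionization energy than Al, contrary to the simple trend — Al's single 3p electron is easier to remove than one from Mg's filled 3s².
Tabulated first ionization energy (kJ/mol): Na 496, Mg 738, Al 578, Si 786, Cl 1251.
So from lowest to highest: Na < Al < Mg < Si < Cl.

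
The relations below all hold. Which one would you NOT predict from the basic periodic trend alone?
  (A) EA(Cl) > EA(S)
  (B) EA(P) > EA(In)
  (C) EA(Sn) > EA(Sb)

(C)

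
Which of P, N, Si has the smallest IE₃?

P

IE_3 is the cost of taking one more electron from the +2 cation: P²⁺ still has 3 valence electrons; N²⁺ still has 3 valence electrons; Si²⁺ still has 2 valence electrons.
All are still removing valence electrons, so compare the +2 ions as you would atoms: IE_3 generally rises across a period (higher Z_eff) and falls down a group (larger shell), subject to the usual subshell exceptions.
Valence configurations: P²⁺ [Ne]3s²3p¹, N²⁺ [He]2s²2p¹, Si²⁺ [Ne]3s².
P²⁺ loses a lone 3p electron whereas Si²⁺ must break into a filled 3s² pair, so IE_3(Si) > IE_3(P) even though P has the higher nuclear charge.
Approximate IE_3 values (kJ/mol): P 2914, N 4578, Si 3232.
So the third ionization energies run P < Si < N.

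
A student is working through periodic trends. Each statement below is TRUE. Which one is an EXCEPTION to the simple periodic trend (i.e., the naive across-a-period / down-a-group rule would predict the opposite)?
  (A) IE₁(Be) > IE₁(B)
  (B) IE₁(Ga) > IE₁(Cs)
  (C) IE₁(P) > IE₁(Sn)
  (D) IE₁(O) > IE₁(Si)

The general trend: first ionisation energy increases across a period and decreases down a group.
(A) Be (period 2, group 2) vs B (period 2, group 13): the stated order contradicts the simple trend.
(B) Ga (period 4, group 13) vs Cs (period 6, group 1): the stated order agrees with the simple trend.
(C) P (period 3, group 15) vs Sn (period 5, group 14): the stated order agrees with the simple trend.
(D) O (period 2, group 16) vs Si (period 3, group 14): the stated order agrees with the simple trend.
The exception is (A): removing B's lone 2p electron is easier than breaking Be's filled 2s².

(A)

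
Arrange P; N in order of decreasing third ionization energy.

The third ionization energy removes an electron from the +2 ion. For each element: P²⁺ still has 3 valence electrons; N²⁺ still has 3 valence electrons.
All are still removing valence electrons, so compare the +2 ions as you would atoms: IE_3 generally rises across a period (higher Z_eff) and falls down a group (larger shell), subject to the usual subshell exceptions.
Valence configurations: P²⁺ [Ne]3s²3p¹, N²⁺ [He]2s²2p¹.
Tabulated IE_3 (kJ/mol): P 2914, N 4578.
Hence IE_3: P < N.

N, P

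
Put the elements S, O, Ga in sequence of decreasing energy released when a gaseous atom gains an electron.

EA tends to increase across a period and decrease down a group, though the pattern is less regular than for IE or radius.
These span different periods and groups, so the two trends combine.
O > Ga: both effects reinforce here, so O is clearly the higher of the two.
S > O: this pair runs against the simple trend — see the exception note.
Note the exception: S has a higher electron affinity than O, contrary to the simple trend — the compact 2p subshell of O repels the added electron more than S's larger 3p does.
Tabulated electron affinity (kJ/mol): O 141, S 200, Ga 29.
So from highest to lowest: S > O > Ga.

S > O > Ga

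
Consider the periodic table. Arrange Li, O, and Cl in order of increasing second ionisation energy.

Cl < O < Li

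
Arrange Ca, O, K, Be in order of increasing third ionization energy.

IE_3 is the cost of taking one more electron from the +2 cation: Ca²⁺ is the bare [Ar] core; O²⁺ still has 4 valence electrons; K²⁺ is already 1 electron into the core; Be²⁺ is the bare [He] core.
Usually core removal costs more than valence removal, but here the competition is close: a tightly held n=2 valence electron can cost more to remove than an n=3 core electron, so the actual values have to decide it.
The numbers (kJ/mol): Ca 4912, O 5300, K 4420, Be 14849.
Overall IE_3 order: K < Ca < O < Be.

K < Ca < O < Be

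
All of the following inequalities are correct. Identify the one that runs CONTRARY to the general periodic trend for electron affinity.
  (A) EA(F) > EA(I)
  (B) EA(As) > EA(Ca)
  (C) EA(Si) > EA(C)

The general trend: electron affinity increases across a period and decreases down a group.
(A) F (period 2, group 17) vs I (period 5, group 17): the stated order agrees with the simple trend.
(B) As (period 4, group 15) vs Ca (period 4, group 2): the stated order agrees with the simple trend.
(C) Si (period 3, group 14) vs C (period 2, group 14): the stated order contradicts the simple trend.
The exception is (C): Si's larger, more diffuse 3p orbitals accept an added electron slightly more readily than C's compact 2p.

(C)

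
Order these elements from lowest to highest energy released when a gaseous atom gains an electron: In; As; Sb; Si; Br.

In, As, Sb, Si, Br

Si is in period 3, group 14; As is in period 4, group 15; Br is in period 4, group 17; In is in period 5, group 13; Sb is in period 5, group 15.
Adding an electron releases more energy for atoms nearer the top right (short of the noble gases).
These span different periods and groups, so the two trends combine.
As > In: relative to In, both the across-period and down-group shifts push As's electron affinity up.
Sb > As: this pair runs against the simple trend — see the exception note.
Si > Sb: period and group pull opposite ways; the down-group shift dominates (134 vs 103 kJ/mol).
Br > Si: the two effects oppose for this pair; the across-period effect wins (325 vs 134 kJ/mol).
Note the exception: Sb has a higher electron affinity than As, contrary to the simple trend — both are half-filled np³, but the pairing/repulsion penalty for the added electron shrinks as the p orbitals become larger and more diffuse down the group, and for Sb that outweighs the weaker nuclear attraction.
Tabulated electron affinity (kJ/mol): Si 134, As 78, Br 325, In 29, Sb 103.
So from lowest to highest: In < As < Sb < Si < Br.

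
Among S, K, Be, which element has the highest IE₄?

Be

IE_4 is the cost of taking one more electron from the +3 cation: S³⁺ still has 3 valence electrons; K³⁺ is already 2 electrons into the core; Be³⁺ is already 1 electron into the core.
Breaking into a closed-shell core is much more expensive than removing a leftover valence electron — K and Be have the largest IE_4 here.
Tabulated IE_4 (kJ/mol): S 4556, K 5877, Be 21007.
Hence IE_4: S < K < Be.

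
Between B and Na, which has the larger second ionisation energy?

The second ionization energy removes an electron from the +1 ion. For each element: B⁺ still has 2 valence electrons; Na⁺ is the bare [Ne] core.
Breaking into a closed-shell core is much more expensive than removing a leftover valence electron — Na has the largest IE_2 here.
The numbers (kJ/mol): B 2427, Na 4562.
Hence IE_2: B < Na.

Na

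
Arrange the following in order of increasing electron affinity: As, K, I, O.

K < As < O < I

O is in period 2, group 16; K is in period 4, group 1; As is in period 4, group 15; I is in period 5, group 17.
Atoms with high Z_eff and room in the valence shell (especially the halogens) have the most exothermic electron affinities.
Here both period and group differ, so the two effects have to be weighed against each other.
As > K: both are in period 4; the period trend gives As the larger value.
O > As: both effects reinforce here, so O is clearly the higher of the two.
I > O: the two effects oppose for this pair; the across-period effect wins (295 vs 141 kJ/mol).
For reference (kJ/mol): O 141, K 48, As 78, I 295.
So from lowest to highest: K < As < O < I.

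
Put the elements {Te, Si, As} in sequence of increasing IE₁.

Si < Te < As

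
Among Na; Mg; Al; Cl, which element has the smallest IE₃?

Al

After 2 electrons have been removed, what remains? Na²⁺ is already 1 electron into the core; Mg²⁺ is the bare [Ne] core; Al²⁺ still has 1 valence electron; Cl²⁺ still has 5 valence electrons.
Core electrons are held far more tightly than valence electrons, so Na and Mg top the IE_3 order.
Valence configurations: Al²⁺ [Ne]3s¹, Cl²⁺ [Ne]3s²3p³.
Approximate IE_3 values (kJ/mol): Na 6910, Mg 7733, Al 2745, Cl 3822.
Hence IE_3: Al < Cl < Na < Mg.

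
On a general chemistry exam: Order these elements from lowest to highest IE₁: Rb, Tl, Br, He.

First ionization energy rises across a period (greater Z_eff holds electrons more tightly) and falls down a group (valence electrons are farther from the nucleus).
Here both period and group differ, so the two effects have to be weighed against each other.
Tl > Rb: period and group pull opposite ways; the across-period shift dominates (589 vs 403 kJ/mol).
Br > Tl: both effects reinforce here, so Br is clearly the higher of the two.
He > Br: both effects reinforce here, so He is clearly the higher of the two.
For reference (kJ/mol): He 2372, Br 1140, Rb 403, Tl 589.
So from lowest to highest: Rb < Tl < Br < He.

Rb < Tl < Br < He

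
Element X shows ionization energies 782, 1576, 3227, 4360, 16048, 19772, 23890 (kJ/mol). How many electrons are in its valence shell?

Look for the largest jump between consecutive ionization energies: IE5/IE4 ≈ 3.7, far larger than any earlier ratio.
That jump marks the point where a core electron is being removed. So the atom has 4 valence electrons.

4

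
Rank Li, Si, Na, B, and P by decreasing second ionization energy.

The second ionization energy removes an electron from the +1 ion. For each element: Li⁺ is the bare [He] core; Si⁺ still has 3 valence electrons; Na⁺ is the bare [Ne] core; B⁺ still has 2 valence electrons; P⁺ still has 4 valence electrons.
Pulling an electron out of a noble-gas core costs far more than removing a remaining valence electron, so Na and Li sit at the high end of IE_2.
Valence configurations: Si⁺ [Ne]3s²3p¹, B⁺ [He]2s², P⁺ [Ne]3s²3p².
The numbers (kJ/mol): Li 7298, Si 1577, Na 4562, B 2427, P 1907.
Putting it together, IE_2: Si < P < B < Na < Li.

Li > Na > B > P > Si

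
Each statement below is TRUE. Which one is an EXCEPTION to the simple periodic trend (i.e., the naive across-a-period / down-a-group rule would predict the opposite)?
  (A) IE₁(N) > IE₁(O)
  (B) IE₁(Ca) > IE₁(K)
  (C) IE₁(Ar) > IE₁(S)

(A)

The general trend: IE₁ increases across a period and decreases down a group.
(A) N (period 2, group 15) vs O (period 2, group 16): the stated order contradicts the simple trend.
(B) Ca (period 4, group 2) vs K (period 4, group 1): the stated order agrees with the simple trend.
(C) Ar (period 3, group 18) vs S (period 3, group 16): the stated order agrees with the simple trend.
The exception is (A): pairing an electron in O's 2p⁴ costs repulsion energy, so O ionizes more easily than half-filled N (2p³).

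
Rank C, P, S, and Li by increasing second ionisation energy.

P < S < C < Li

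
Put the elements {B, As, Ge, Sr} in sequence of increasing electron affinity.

Atoms with high Z_eff and room in the valence shell (especially the halogens) have the most exothermic electron affinities.
Here both period and group differ, so the two effects have to be weighed against each other.
B > Sr: relative to Sr, both the across-period and down-group shifts push B's electron affinity up.
As > B: the two effects oppose for this pair; the across-period effect wins (78 vs 27 kJ/mol).
Ge > As: this pair runs against the simple trend — see the exception note.
Note the exception: Ge has a higher electron affinity than As, contrary to the simple trend — adding an electron to As's half-filled 4p³ is unfavourable, so Ge (4p²) has the more exothermic EA.
Approximate values (kJ/mol): B 27, Ge 119, As 78, Sr 5.
So from lowest to highest: Sr < B < As < Ge.

Sr, B, As, Ge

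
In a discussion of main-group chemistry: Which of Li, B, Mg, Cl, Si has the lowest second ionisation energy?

Mg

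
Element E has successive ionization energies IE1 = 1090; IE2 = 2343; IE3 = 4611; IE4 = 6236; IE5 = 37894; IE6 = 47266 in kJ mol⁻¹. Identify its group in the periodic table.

Look for the largest jump between consecutive ionization energies: IE5/IE4 ≈ 6.1, far larger than any earlier ratio.
That jump marks the point where a core electron is being removed. So the atom has 4 valence electrons.
A main-group element with 4 valence electrons is in group 14.

Group 14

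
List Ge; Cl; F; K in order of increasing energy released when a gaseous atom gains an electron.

K < Ge < F < Cl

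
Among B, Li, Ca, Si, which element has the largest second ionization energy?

Li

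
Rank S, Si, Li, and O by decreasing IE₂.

Li > O > S > Si

Consider each +1 ion: S⁺ still has 5 valence electrons; Si⁺ still has 3 valence electrons; Li⁺ is the bare [He] core; O⁺ still has 5 valence electrons.
Breaking into a closed-shell core is much more expensive than removing a leftover valence electron — Li has the largest IE_2 here.
Valence configurations: S⁺ [Ne]3s²3p³, Si⁺ [Ne]3s²3p¹, O⁺ [He]2s²2p³.
Approximate IE_2 values (kJ/mol): S 2252, Si 1577, Li 7298, O 3388.
Overall IE_2 order: Si < S < O < Li.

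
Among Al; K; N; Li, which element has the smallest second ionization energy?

Al

Consider each +1 ion: Al⁺ still has 2 valence electrons; K⁺ is the bare [Ar] core; N⁺ still has 4 valence electrons; Li⁺ is the bare [He] core.
Pulling an electron out of a noble-gas core costs far more than removing a remaining valence electron, so K and Li sit at the high end of IE_2.
Valence configurations: Al⁺ [Ne]3s², N⁺ [He]2s²2p².
Approximate IE_2 values (kJ/mol): Al 1817, K 3052, N 2856, Li 7298.
Hence IE_2: Al < N < K < Li.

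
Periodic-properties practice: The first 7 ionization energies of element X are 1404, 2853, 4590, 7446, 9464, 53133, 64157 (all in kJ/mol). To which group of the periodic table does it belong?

Look for the largest jump between consecutive ionization energies: IE6/IE5 ≈ 5.6, far larger than any earlier ratio.
That jump marks the point where a core electron is being removed. So the atom has 5 valence electrons.
A main-group element with 5 valence electrons is in group 15.

Group 15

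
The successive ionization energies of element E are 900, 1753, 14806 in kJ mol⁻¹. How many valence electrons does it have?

Look for the largest jump between consecutive ionization energies: IE3/IE2 ≈ 8.4, far larger than any earlier ratio.
That jump marks the point where a core electron is being removed. So the atom has 2 valence electrons.

2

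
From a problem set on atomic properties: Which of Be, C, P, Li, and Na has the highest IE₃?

Consider each +2 ion: Be²⁺ is the bare [He] core; C²⁺ still has 2 valence electrons; P²⁺ still has 3 valence electrons; Li²⁺ is already 1 electron into the core; Na²⁺ is already 1 electron into the core.
Core electrons are held far more tightly than valence electrons, so Na, Li and Be top the IE_3 order.
Valence configurations: C²⁺ [He]2s², P²⁺ [Ne]3s²3p¹.
Approximate IE_3 values (kJ/mol): Be 14849, C 4620, P 2914, Li 11815, Na 6910.
Hence IE_3: P < C < Na < Li < Be.

Be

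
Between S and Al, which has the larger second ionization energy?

S

After 1 electron has been removed, what remains? S⁺ still has 5 valence electrons; Al⁺ still has 2 valence electrons.
All are still removing valence electrons, so compare the +1 ions as you would atoms: IE_2 generally rises across a period (higher Z_eff) and falls down a group (larger shell), subject to the usual subshell exceptions.
Valence configurations: S⁺ [Ne]3s²3p³, Al⁺ [Ne]3s².
Tabulated IE_2 (kJ/mol): S 2252, Al 1817.
Putting it together, IE_2: Al < S.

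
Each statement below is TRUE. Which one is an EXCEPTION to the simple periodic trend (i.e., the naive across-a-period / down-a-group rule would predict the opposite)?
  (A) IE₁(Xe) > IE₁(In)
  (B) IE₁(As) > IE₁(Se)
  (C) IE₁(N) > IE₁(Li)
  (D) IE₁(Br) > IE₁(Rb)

(B)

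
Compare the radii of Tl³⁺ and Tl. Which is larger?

Forming Tl³⁺ removes 3 electrons from Tl. Fewer electrons for the same nuclear charge means less shielding and a higher Z_eff on the remaining electrons, and for main-group metals the entire outer shell is lost.
A cation is smaller than its parent atom: Tl³⁺ < Tl.

Tl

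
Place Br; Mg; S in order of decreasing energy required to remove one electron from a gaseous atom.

IE₁ increases left→right with effective nuclear charge and decreases top→bottom as the valence shell moves farther out.
These span different periods and groups, so the two trends combine.
S > Mg: S lies to the right of Mg in period 3, so the across-period effect alone puts S higher.
Br > S: the two effects oppose for this pair; the across-period effect wins (1140 vs 1000 kJ/mol).
Approximate values (kJ/mol): Mg 738, S 1000, Br 1140.
So from highest to lowest: Br > S > Mg.

Br > S > Mg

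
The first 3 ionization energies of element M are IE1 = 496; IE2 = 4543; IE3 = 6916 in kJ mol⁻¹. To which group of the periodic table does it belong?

Group 1

Look for the largest jump between consecutive ionization energies: IE2/IE1 ≈ 9.2, far larger than any earlier ratio.
That jump marks the point where a core electron is being removed. So the atom has 1 valence electron.
A main-group element with 1 valence electron is in group 1.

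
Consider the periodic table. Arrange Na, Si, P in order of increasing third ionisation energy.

P < Si < Na

The third ionization energy removes an electron from the +2 ion. For each element: Na²⁺ is already 1 electron into the core; Si²⁺ still has 2 valence electrons; P²⁺ still has 3 valence electrons.
Breaking into a closed-shell core is much more expensive than removing a leftover valence electron — Na has the largest IE_3 here.
Valence configurations: Si²⁺ [Ne]3s², P²⁺ [Ne]3s²3p¹.
P²⁺ loses a lone 3p electron whereas Si²⁺ must break into a filled 3s² pair, so IE_3(Si) > IE_3(P) even though P has the higher nuclear charge.
Tabulated IE_3 (kJ/mol): Na 6910, Si 3232, P 2914.
So the third ionization energies run P < Si < Na.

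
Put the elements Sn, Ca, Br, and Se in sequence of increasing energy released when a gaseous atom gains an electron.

Ca is in period 4, group 2; Se is in period 4, group 16; Br is in period 4, group 17; Sn is in period 5, group 14.
Electron affinity generally becomes more exothermic across a period toward the halogens and less exothermic down a group.
These span different periods and groups, so the two trends combine.
Sn > Ca: the two effects oppose for this pair; the across-period effect wins (107 vs 2 kJ/mol).
Se > Sn: relative to Sn, both the across-period and down-group shifts push Se's electron affinity up.
Br > Se: both are in period 4; the period trend gives Br the larger value.
Approximate values (kJ/mol): Ca 2, Se 195, Br 325, Sn 107.
So from lowest to highest: Ca < Sn < Se < Br.

Ca < Sn < Se < Br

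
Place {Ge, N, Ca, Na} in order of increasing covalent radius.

Across a period the added protons contract the valence shell; down a group each new principal shell makes the atom larger.
These span different periods and groups, so the two trends combine.
Ge > N: both effects reinforce here, so Ge is clearly the larger of the two.
Na > Ge: the two effects oppose for this pair; the across-period effect wins (155 vs 121 pm).
Ca > Na: the two effects oppose for this pair; the down-group effect wins (171 vs 155 pm).
Approximate values (pm): N 71, Na 155, Ca 171, Ge 121.
So from smallest to largest: N < Ge < Na < Ca.

N, Ge, Na, Ca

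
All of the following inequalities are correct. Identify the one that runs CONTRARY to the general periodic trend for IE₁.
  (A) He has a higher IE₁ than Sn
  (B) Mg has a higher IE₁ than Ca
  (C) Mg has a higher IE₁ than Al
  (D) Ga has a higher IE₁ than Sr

(C)

The general trend: IE₁ increases across a period and decreases down a group.
(A) He (period 1, group 18) vs Sn (period 5, group 14): the stated order agrees with the simple trend.
(B) Mg (period 3, group 2) vs Ca (period 4, group 2): the stated order agrees with the simple trend.
(C) Mg (period 3, group 2) vs Al (period 3, group 13): the stated order contradicts the simple trend.
(D) Ga (period 4, group 13) vs Sr (period 5, group 2): the stated order agrees with the simple trend.
The exception is (C): Al's single 3p electron is easier to remove than one from Mg's filled 3s².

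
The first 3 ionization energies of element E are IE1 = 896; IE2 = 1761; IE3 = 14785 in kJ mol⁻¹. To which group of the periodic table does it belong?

Group 2

Look for the largest jump between consecutive ionization energies: IE3/IE2 ≈ 8.4, far larger than any earlier ratio.
That jump marks the point where a core electron is being removed. So the atom has 2 valence electrons.
A main-group element with 2 valence electrons is in group 2.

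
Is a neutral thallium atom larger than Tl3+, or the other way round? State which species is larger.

Forming Tl3+ removes 3 electrons from Tl. Fewer electrons for the same nuclear charge means less shielding and a higher Z_eff on the remaining electrons, and for main-group metals the entire outer shell is lost.
A cation is smaller than its parent atom: Tl3+ < Tl.

Tl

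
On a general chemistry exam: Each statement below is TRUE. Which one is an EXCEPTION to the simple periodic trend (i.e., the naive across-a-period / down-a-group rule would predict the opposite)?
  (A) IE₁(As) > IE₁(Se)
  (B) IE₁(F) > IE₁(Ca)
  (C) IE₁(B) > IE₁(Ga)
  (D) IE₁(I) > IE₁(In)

(A)

The general trend: first ionisation energy increases across a period and decreases down a group.
(A) As (period 4, group 15) vs Se (period 4, group 16): the stated order contradicts the simple trend.
(B) F (period 2, group 17) vs Ca (period 4, group 2): the stated order agrees with the simple trend.
(C) B (period 2, group 13) vs Ga (period 4, group 13): the stated order agrees with the simple trend.
(D) I (period 5, group 17) vs In (period 5, group 13): the stated order agrees with the simple trend.
The exception is (A): Se (4p⁴) ionizes more easily than half-filled As (4p³).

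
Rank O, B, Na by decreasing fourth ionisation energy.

B > Na > O

IE_4 is the cost of taking one more electron from the +3 cation: O³⁺ still has 3 valence electrons; B³⁺ is the bare [He] core; Na³⁺ is already 2 electrons into the core.
Breaking into a closed-shell core is much more expensive than removing a leftover valence electron — Na and B have the largest IE_4 here.
The numbers (kJ/mol): O 7469, B 25026, Na 9543.
So the fourth ionization energies run O < Na < B.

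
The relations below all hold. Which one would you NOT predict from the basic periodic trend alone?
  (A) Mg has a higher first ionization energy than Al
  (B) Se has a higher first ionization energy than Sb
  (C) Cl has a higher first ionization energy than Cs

The general trend: first ionization energy increases across a period and decreases down a group.
(A) Mg (period 3, group 2) vs Al (period 3, group 13): the stated order contradicts the simple trend.
(B) Se (period 4, group 16) vs Sb (period 5, group 15): the stated order agrees with the simple trend.
(C) Cl (period 3, group 17) vs Cs (period 6, group 1): the stated order agrees with the simple trend.
The exception is (A): Al's single 3p electron is easier to remove than one from Mg's filled 3s².

(A)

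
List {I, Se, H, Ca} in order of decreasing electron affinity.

Atoms with high Z_eff and room in the valence shell (especially the halogens) have the most exothermic electron affinities.
Neither a single period nor a single group — weigh both effects.
H > Ca: period and group pull opposite ways; the down-group shift dominates (73 vs 2 kJ/mol).
Se > H: period and group pull opposite ways; the across-period shift dominates (195 vs 73 kJ/mol).
I > Se: period and group pull opposite ways; the across-period shift dominates (295 vs 195 kJ/mol).
Approximate values (kJ/mol): H 73, Ca 2, Se 195, I 295.
So from highest to lowest: I > Se > H > Ca.

I > Se > H > Ca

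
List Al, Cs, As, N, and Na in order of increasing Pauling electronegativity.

Atoms toward the upper right of the periodic table pull bonding electrons most strongly.
Here both period and group differ, so the two effects have to be weighed against each other.
Na > Cs: they share group 1; the group trend gives Na the larger value.
Al > Na: Al lies to the right of Na in period 3, so the across-period effect alone puts Al higher.
As > Al: the two effects oppose for this pair; the across-period effect wins (2.18 vs 1.61).
N > As: they share group 15; the group trend gives N the larger value.
For reference (Pauling): N 3.04, Na 0.93, Al 1.61, As 2.18, Cs 0.79.
So from lowest to highest: Cs < Na < Al < As < N.

Cs < Na < Al < As < N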